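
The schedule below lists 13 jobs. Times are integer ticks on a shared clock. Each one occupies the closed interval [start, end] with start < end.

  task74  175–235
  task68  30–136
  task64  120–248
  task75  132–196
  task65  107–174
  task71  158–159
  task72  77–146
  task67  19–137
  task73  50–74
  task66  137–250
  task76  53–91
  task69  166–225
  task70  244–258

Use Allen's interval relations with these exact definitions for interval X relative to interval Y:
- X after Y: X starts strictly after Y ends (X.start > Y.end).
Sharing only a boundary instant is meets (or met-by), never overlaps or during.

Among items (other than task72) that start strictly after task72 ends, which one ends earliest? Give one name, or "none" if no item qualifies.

task71

Target task72 = [77, 146].
task64 [120, 248] → overlapped-by → excluded.
task65 [107, 174] → overlapped-by → excluded.
task66 [137, 250] → overlapped-by → excluded.
task67 [19, 137] → overlaps → excluded.
task68 [30, 136] → overlaps → excluded.
task69 [166, 225] → after → candidate.
task70 [244, 258] → after → candidate.
task71 [158, 159] → after → candidate.
task73 [50, 74] → before → excluded.
task74 [175, 235] → after → candidate.
task75 [132, 196] → overlapped-by → excluded.
task76 [53, 91] → overlaps → excluded.
Among candidates, earliest end is 159 → task71.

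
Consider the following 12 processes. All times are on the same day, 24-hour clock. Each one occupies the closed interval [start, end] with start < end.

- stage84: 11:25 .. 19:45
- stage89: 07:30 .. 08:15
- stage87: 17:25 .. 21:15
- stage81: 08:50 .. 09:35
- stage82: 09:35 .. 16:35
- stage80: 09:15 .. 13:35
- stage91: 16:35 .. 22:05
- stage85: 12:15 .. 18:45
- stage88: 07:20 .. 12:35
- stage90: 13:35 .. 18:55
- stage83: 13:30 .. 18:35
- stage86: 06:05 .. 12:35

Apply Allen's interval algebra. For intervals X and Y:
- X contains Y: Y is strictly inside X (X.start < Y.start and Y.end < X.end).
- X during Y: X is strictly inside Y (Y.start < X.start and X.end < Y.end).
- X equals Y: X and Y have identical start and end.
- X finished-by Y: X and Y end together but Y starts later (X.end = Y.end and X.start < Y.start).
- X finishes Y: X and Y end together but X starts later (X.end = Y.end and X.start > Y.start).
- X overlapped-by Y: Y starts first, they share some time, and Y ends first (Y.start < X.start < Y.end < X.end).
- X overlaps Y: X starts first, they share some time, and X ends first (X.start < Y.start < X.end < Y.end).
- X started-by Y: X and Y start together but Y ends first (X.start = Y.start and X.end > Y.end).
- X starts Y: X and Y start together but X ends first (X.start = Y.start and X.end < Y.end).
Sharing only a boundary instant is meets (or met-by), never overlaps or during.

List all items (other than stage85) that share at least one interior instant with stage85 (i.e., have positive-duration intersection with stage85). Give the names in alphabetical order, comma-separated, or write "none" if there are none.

Target stage85 = [12:15, 18:45].
stage80 [09:15, 13:35] → overlaps → yes.
stage81 [08:50, 09:35] → before → no.
stage82 [09:35, 16:35] → overlaps → yes.
stage83 [13:30, 18:35] → during → yes.
stage84 [11:25, 19:45] → contains → yes.
stage86 [06:05, 12:35] → overlaps → yes.
stage87 [17:25, 21:15] → overlapped-by → yes.
stage88 [07:20, 12:35] → overlaps → yes.
stage89 [07:30, 08:15] → before → no.
stage90 [13:35, 18:55] → overlapped-by → yes.
stage91 [16:35, 22:05] → overlapped-by → yes.
Result: stage80, stage82, stage83, stage84, stage86, stage87, stage88, stage90, stage91.

stage80, stage82, stage83, stage84, stage86, stage87, stage88, stage90, stage91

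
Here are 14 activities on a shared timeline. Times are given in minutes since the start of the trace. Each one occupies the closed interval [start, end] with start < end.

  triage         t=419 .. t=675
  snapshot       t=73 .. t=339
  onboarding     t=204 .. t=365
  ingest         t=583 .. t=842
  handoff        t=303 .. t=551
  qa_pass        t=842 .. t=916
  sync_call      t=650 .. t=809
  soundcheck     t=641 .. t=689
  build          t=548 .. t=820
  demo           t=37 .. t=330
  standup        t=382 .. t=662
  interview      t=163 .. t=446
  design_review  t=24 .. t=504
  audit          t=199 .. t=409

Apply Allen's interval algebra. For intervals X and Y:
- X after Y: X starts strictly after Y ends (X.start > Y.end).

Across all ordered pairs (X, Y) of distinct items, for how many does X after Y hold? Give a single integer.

46

Checking all 182 ordered pairs for relation 'after'; matching pairs in alphabetical order:
(build, audit): build after audit ✓
(build, demo): build after demo ✓
(build, design_review): build after design_review ✓
(build, interview): build after interview ✓
(build, onboarding): build after onboarding ✓
(build, snapshot): build after snapshot ✓
(ingest, audit): ingest after audit ✓
(ingest, demo): ingest after demo ✓
(ingest, design_review): ingest after design_review ✓
(ingest, handoff): ingest after handoff ✓
(ingest, interview): ingest after interview ✓
(ingest, onboarding): ingest after onboarding ✓
(ingest, snapshot): ingest after snapshot ✓
(qa_pass, audit): qa_pass after audit ✓
(qa_pass, build): qa_pass after build ✓
(qa_pass, demo): qa_pass after demo ✓
(qa_pass, design_review): qa_pass after design_review ✓
(qa_pass, handoff): qa_pass after handoff ✓
(qa_pass, interview): qa_pass after interview ✓
(qa_pass, onboarding): qa_pass after onboarding ✓
(qa_pass, snapshot): qa_pass after snapshot ✓
(qa_pass, soundcheck): qa_pass after soundcheck ✓
(qa_pass, standup): qa_pass after standup ✓
(qa_pass, sync_call): qa_pass after sync_call ✓
... plus 22 further pairs not listed.
Count: 46.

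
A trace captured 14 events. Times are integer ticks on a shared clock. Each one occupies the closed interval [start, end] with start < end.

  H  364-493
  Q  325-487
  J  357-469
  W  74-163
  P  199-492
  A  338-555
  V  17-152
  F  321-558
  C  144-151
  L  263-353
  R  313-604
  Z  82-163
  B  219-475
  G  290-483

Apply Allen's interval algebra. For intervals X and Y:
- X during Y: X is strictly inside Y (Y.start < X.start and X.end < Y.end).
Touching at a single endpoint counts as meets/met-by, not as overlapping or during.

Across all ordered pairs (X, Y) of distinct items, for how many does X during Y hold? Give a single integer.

Checking all 182 ordered pairs for relation 'during'; matching pairs in alphabetical order:
(A, F): A during F ✓
(A, R): A during R ✓
(B, P): B during P ✓
(C, V): C during V ✓
(C, W): C during W ✓
(C, Z): C during Z ✓
(F, R): F during R ✓
(G, P): G during P ✓
(H, A): H during A ✓
(H, F): H during F ✓
(H, R): H during R ✓
(J, A): J during A ✓
(J, B): J during B ✓
(J, F): J during F ✓
(J, G): J during G ✓
(J, P): J during P ✓
(J, Q): J during Q ✓
(J, R): J during R ✓
(L, B): L during B ✓
(L, P): L during P ✓
(Q, F): Q during F ✓
(Q, P): Q during P ✓
(Q, R): Q during R ✓
Count: 23.

23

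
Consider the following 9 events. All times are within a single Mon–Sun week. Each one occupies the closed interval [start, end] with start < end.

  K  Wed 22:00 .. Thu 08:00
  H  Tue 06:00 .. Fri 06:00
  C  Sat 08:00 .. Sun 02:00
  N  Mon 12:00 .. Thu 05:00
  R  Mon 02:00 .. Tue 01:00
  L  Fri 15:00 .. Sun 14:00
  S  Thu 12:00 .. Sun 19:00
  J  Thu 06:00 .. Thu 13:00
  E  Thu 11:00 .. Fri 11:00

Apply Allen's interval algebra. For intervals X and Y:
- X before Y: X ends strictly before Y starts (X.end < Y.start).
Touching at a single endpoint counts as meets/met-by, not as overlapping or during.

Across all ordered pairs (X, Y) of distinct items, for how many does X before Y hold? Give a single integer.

Checking all 72 ordered pairs for relation 'before'; matching pairs in alphabetical order:
(E, C): E before C ✓
(E, L): E before L ✓
(H, C): H before C ✓
(H, L): H before L ✓
(J, C): J before C ✓
(J, L): J before L ✓
(K, C): K before C ✓
(K, E): K before E ✓
(K, L): K before L ✓
(K, S): K before S ✓
(N, C): N before C ✓
(N, E): N before E ✓
(N, J): N before J ✓
(N, L): N before L ✓
(N, S): N before S ✓
(R, C): R before C ✓
(R, E): R before E ✓
(R, H): R before H ✓
(R, J): R before J ✓
(R, K): R before K ✓
(R, L): R before L ✓
(R, S): R before S ✓
Count: 22.

22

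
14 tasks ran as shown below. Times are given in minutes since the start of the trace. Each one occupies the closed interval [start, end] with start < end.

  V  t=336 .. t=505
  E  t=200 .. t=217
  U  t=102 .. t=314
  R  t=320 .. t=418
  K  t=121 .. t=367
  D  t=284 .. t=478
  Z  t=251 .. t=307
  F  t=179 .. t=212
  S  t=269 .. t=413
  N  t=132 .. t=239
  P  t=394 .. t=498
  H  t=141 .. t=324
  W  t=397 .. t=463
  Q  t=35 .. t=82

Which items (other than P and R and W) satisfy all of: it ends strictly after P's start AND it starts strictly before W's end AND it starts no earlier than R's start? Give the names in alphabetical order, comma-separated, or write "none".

Conditions: its end is strictly after P's start (X.end > t=394) AND its start is strictly before W's end (X.start < t=463) AND its start is no earlier than R's start (X.start >= t=320).
D: end t=478 > t=394? ✓; start t=284 < t=463? ✓; start t=284 >= t=320? ✗ → no.
E: end t=217 > t=394? ✗; start t=200 < t=463? ✓; start t=200 >= t=320? ✗ → no.
F: end t=212 > t=394? ✗; start t=179 < t=463? ✓; start t=179 >= t=320? ✗ → no.
H: end t=324 > t=394? ✗; start t=141 < t=463? ✓; start t=141 >= t=320? ✗ → no.
K: end t=367 > t=394? ✗; start t=121 < t=463? ✓; start t=121 >= t=320? ✗ → no.
N: end t=239 > t=394? ✗; start t=132 < t=463? ✓; start t=132 >= t=320? ✗ → no.
Q: end t=82 > t=394? ✗; start t=35 < t=463? ✓; start t=35 >= t=320? ✗ → no.
S: end t=413 > t=394? ✓; start t=269 < t=463? ✓; start t=269 >= t=320? ✗ → no.
U: end t=314 > t=394? ✗; start t=102 < t=463? ✓; start t=102 >= t=320? ✗ → no.
V: end t=505 > t=394? ✓; start t=336 < t=463? ✓; start t=336 >= t=320? ✓ → yes.
Z: end t=307 > t=394? ✗; start t=251 < t=463? ✓; start t=251 >= t=320? ✗ → no.
Result: V.

V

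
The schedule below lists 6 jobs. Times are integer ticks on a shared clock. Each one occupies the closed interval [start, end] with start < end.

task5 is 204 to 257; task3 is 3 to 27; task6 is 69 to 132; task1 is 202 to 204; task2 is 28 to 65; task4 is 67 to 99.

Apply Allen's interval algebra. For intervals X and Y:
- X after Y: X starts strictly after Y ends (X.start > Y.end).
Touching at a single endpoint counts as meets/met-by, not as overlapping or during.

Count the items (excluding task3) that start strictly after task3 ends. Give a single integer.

5

Target task3 = [3, 27].
task1 [202, 204] → after → counts.
task2 [28, 65] → after → counts.
task4 [67, 99] → after → counts.
task5 [204, 257] → after → counts.
task6 [69, 132] → after → counts.
Total: 5.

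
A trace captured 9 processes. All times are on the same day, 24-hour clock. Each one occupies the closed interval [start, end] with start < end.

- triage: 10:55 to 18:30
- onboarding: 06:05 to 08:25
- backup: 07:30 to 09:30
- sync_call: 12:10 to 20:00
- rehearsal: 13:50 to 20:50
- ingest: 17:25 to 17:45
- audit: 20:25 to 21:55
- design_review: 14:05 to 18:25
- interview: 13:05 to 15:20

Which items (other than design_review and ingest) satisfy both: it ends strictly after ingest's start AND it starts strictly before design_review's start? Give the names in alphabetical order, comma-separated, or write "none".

rehearsal, sync_call, triage

Conditions: its end is strictly after ingest's start (X.end > 17:25) AND its start is strictly before design_review's start (X.start < 14:05).
audit: end 21:55 > 17:25? ✓; start 20:25 < 14:05? ✗ → no.
backup: end 09:30 > 17:25? ✗; start 07:30 < 14:05? ✓ → no.
interview: end 15:20 > 17:25? ✗; start 13:05 < 14:05? ✓ → no.
onboarding: end 08:25 > 17:25? ✗; start 06:05 < 14:05? ✓ → no.
rehearsal: end 20:50 > 17:25? ✓; start 13:50 < 14:05? ✓ → yes.
sync_call: end 20:00 > 17:25? ✓; start 12:10 < 14:05? ✓ → yes.
triage: end 18:30 > 17:25? ✓; start 10:55 < 14:05? ✓ → yes.
Result: rehearsal, sync_call, triage.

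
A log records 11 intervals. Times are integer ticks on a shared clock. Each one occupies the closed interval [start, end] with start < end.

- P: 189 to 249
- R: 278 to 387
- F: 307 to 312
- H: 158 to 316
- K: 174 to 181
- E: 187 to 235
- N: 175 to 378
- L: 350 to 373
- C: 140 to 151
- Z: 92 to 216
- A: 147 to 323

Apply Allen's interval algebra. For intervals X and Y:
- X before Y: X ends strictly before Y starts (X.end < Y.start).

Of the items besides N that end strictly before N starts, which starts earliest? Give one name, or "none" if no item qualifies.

C

Target N = [175, 378].
A [147, 323] → overlaps → excluded.
C [140, 151] → before → candidate.
E [187, 235] → during → excluded.
F [307, 312] → during → excluded.
H [158, 316] → overlaps → excluded.
K [174, 181] → overlaps → excluded.
L [350, 373] → during → excluded.
P [189, 249] → during → excluded.
R [278, 387] → overlapped-by → excluded.
Z [92, 216] → overlaps → excluded.
Among candidates, earliest start is 140 → C.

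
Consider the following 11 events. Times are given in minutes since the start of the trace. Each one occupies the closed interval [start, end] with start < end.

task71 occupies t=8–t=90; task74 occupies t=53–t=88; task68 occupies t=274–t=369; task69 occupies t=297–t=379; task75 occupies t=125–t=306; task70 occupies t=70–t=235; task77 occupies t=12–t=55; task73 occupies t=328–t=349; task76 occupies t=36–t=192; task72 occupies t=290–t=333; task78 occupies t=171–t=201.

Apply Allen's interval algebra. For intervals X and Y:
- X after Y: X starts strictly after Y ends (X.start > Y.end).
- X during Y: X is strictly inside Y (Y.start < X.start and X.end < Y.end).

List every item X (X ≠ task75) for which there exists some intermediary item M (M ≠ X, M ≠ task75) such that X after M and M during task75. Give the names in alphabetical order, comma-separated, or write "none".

Target task75 = [t=125, t=306].
Intermediaries M with M during task75: task78.
Via task78 — items with X after task78: task68, task69, task72, task73.
Union: task68, task69, task72, task73.

task68, task69, task72, task73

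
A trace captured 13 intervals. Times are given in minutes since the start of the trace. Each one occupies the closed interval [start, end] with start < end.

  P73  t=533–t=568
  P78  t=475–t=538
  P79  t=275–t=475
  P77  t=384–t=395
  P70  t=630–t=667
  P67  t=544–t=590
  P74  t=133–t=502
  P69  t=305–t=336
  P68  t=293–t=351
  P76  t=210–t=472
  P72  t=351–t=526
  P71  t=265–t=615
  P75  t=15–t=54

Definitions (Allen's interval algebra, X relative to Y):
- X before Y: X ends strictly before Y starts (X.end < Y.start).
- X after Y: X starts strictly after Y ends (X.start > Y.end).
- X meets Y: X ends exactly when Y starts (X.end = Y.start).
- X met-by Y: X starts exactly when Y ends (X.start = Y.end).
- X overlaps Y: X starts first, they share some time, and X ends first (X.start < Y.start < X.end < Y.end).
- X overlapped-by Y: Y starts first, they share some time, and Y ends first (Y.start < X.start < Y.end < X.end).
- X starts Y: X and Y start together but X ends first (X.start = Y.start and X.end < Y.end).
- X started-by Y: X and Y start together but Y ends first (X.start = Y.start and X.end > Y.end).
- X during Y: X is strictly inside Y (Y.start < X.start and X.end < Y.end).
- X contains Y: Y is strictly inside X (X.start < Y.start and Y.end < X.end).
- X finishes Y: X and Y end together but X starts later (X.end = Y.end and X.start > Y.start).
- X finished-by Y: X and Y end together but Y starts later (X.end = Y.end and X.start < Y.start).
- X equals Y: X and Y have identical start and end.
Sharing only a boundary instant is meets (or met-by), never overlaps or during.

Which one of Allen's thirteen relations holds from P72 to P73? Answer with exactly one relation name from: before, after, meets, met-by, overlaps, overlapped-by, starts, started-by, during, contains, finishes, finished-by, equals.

before

P72 = [t=351, t=526]; P73 = [t=533, t=568].
Compare endpoints: P72.start < P73.start, P72.start < P73.end, P72.end < P73.start, P72.end < P73.end.
That pattern is 'before'.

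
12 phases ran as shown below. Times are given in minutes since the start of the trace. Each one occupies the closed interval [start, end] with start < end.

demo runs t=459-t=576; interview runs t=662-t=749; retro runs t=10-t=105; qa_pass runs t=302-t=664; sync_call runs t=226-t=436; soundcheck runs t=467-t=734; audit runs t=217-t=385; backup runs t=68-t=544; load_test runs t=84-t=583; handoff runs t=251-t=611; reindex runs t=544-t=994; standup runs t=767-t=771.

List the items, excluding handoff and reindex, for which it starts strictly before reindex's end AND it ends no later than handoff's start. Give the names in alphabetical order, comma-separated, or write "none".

retro

Conditions: its start is strictly before reindex's end (X.start < t=994) AND its end is no later than handoff's start (X.end <= t=251).
audit: start t=217 < t=994? ✓; end t=385 <= t=251? ✗ → no.
backup: start t=68 < t=994? ✓; end t=544 <= t=251? ✗ → no.
demo: start t=459 < t=994? ✓; end t=576 <= t=251? ✗ → no.
interview: start t=662 < t=994? ✓; end t=749 <= t=251? ✗ → no.
load_test: start t=84 < t=994? ✓; end t=583 <= t=251? ✗ → no.
qa_pass: start t=302 < t=994? ✓; end t=664 <= t=251? ✗ → no.
retro: start t=10 < t=994? ✓; end t=105 <= t=251? ✓ → yes.
soundcheck: start t=467 < t=994? ✓; end t=734 <= t=251? ✗ → no.
standup: start t=767 < t=994? ✓; end t=771 <= t=251? ✗ → no.
sync_call: start t=226 < t=994? ✓; end t=436 <= t=251? ✗ → no.
Result: retro.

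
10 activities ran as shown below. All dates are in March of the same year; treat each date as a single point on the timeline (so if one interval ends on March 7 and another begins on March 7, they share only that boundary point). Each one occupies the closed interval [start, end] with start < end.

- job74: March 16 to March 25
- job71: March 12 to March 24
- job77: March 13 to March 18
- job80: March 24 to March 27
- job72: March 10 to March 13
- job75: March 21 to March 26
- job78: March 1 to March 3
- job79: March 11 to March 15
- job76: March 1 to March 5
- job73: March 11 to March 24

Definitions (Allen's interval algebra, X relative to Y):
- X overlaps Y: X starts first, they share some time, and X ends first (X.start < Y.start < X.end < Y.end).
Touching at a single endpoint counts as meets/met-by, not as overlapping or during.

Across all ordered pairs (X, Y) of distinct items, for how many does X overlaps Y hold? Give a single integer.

13

Checking all 90 ordered pairs for relation 'overlaps'; matching pairs in alphabetical order:
(job71, job74): job71 overlaps job74 ✓
(job71, job75): job71 overlaps job75 ✓
(job72, job71): job72 overlaps job71 ✓
(job72, job73): job72 overlaps job73 ✓
(job72, job79): job72 overlaps job79 ✓
(job73, job74): job73 overlaps job74 ✓
(job73, job75): job73 overlaps job75 ✓
(job74, job75): job74 overlaps job75 ✓
(job74, job80): job74 overlaps job80 ✓
(job75, job80): job75 overlaps job80 ✓
(job77, job74): job77 overlaps job74 ✓
(job79, job71): job79 overlaps job71 ✓
(job79, job77): job79 overlaps job77 ✓
Count: 13.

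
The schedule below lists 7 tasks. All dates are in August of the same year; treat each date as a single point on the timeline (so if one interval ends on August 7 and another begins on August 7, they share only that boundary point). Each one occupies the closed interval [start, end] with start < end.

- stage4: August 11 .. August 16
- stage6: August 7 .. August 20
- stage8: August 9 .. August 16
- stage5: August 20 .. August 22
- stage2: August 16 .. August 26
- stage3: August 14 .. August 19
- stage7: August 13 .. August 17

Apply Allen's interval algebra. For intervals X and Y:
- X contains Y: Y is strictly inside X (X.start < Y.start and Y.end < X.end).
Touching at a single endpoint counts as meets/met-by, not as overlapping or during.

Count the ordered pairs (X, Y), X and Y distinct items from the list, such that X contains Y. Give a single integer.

5

Checking all 42 ordered pairs for relation 'contains'; matching pairs in alphabetical order:
(stage2, stage5): stage2 contains stage5 ✓
(stage6, stage3): stage6 contains stage3 ✓
(stage6, stage4): stage6 contains stage4 ✓
(stage6, stage7): stage6 contains stage7 ✓
(stage6, stage8): stage6 contains stage8 ✓
Count: 5.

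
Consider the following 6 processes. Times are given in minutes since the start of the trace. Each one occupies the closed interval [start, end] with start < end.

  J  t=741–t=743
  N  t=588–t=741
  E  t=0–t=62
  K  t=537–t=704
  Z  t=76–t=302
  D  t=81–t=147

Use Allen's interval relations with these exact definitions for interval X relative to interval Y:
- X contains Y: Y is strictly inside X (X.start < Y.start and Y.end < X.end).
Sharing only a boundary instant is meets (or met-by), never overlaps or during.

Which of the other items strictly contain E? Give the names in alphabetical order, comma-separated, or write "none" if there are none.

none

Target E = [t=0, t=62].
D [t=81, t=147] → after → no.
J [t=741, t=743] → after → no.
K [t=537, t=704] → after → no.
N [t=588, t=741] → after → no.
Z [t=76, t=302] → after → no.
Result: none.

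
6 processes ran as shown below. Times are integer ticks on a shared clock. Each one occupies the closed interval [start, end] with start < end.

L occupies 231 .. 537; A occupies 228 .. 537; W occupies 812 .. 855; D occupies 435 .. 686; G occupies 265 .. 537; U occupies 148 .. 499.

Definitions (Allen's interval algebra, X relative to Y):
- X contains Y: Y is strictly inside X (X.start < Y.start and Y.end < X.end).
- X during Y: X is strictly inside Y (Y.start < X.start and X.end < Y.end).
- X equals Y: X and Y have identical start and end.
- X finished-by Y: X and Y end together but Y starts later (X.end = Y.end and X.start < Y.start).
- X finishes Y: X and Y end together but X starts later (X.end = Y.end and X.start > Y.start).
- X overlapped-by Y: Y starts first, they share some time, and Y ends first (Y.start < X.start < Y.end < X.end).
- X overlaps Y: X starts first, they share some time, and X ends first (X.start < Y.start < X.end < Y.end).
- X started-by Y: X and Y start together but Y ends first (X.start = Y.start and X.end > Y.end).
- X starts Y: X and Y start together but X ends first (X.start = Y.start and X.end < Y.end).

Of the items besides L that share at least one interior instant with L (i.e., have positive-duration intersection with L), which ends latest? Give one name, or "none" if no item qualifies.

Target L = [231, 537].
A [228, 537] → finished-by → candidate.
D [435, 686] → overlapped-by → candidate.
G [265, 537] → finishes → candidate.
U [148, 499] → overlaps → candidate.
W [812, 855] → after → excluded.
Among candidates, latest end is 686 → D.

D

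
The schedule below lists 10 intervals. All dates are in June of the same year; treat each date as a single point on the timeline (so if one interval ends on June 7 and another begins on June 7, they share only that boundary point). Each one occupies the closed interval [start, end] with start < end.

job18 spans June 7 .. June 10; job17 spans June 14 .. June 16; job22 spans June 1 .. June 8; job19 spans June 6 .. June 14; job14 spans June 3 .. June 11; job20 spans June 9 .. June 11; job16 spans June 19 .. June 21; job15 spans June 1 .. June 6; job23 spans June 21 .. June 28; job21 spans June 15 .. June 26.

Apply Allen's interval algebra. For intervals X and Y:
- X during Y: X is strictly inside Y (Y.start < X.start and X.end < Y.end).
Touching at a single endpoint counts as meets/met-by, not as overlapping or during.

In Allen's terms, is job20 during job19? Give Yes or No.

Yes

job20 = [June 9, June 11], job19 = [June 6, June 14].
Actual relation of job20 to job19: during.
Asked whether 'during' holds → Yes.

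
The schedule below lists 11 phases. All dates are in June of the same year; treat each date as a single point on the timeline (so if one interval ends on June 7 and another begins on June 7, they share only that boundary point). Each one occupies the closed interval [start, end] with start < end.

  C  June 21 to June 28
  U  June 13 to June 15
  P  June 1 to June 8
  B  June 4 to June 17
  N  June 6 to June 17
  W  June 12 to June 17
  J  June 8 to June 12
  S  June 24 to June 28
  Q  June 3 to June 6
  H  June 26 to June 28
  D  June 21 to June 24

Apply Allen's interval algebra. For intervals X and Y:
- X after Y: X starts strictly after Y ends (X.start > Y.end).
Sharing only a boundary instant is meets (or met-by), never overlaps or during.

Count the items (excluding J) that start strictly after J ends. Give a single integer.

Target J = [June 8, June 12].
B [June 4, June 17] → contains → no.
C [June 21, June 28] → after → counts.
D [June 21, June 24] → after → counts.
H [June 26, June 28] → after → counts.
N [June 6, June 17] → contains → no.
P [June 1, June 8] → meets → no.
Q [June 3, June 6] → before → no.
S [June 24, June 28] → after → counts.
U [June 13, June 15] → after → counts.
W [June 12, June 17] → met-by → no.
Total: 5.

5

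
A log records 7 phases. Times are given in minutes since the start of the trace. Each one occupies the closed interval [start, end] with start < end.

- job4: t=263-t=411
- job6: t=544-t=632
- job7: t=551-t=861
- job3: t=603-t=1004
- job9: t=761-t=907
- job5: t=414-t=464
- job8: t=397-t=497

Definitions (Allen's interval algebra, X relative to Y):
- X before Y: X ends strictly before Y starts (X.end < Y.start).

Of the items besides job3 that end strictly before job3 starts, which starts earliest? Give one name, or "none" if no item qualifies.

job4

Target job3 = [t=603, t=1004].
job4 [t=263, t=411] → before → candidate.
job5 [t=414, t=464] → before → candidate.
job6 [t=544, t=632] → overlaps → excluded.
job7 [t=551, t=861] → overlaps → excluded.
job8 [t=397, t=497] → before → candidate.
job9 [t=761, t=907] → during → excluded.
Among candidates, earliest start is t=263 → job4.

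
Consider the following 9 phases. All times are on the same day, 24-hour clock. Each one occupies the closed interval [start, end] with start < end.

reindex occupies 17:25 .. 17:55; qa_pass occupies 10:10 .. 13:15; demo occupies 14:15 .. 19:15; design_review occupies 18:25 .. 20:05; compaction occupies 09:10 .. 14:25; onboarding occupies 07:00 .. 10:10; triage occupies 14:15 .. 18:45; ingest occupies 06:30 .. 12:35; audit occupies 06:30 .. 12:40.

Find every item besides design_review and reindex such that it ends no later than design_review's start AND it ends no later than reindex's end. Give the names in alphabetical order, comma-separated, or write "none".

audit, compaction, ingest, onboarding, qa_pass

Conditions: its end is no later than design_review's start (X.end <= 18:25) AND its end is no later than reindex's end (X.end <= 17:55).
audit: end 12:40 <= 18:25? ✓; end 12:40 <= 17:55? ✓ → yes.
compaction: end 14:25 <= 18:25? ✓; end 14:25 <= 17:55? ✓ → yes.
demo: end 19:15 <= 18:25? ✗; end 19:15 <= 17:55? ✗ → no.
ingest: end 12:35 <= 18:25? ✓; end 12:35 <= 17:55? ✓ → yes.
onboarding: end 10:10 <= 18:25? ✓; end 10:10 <= 17:55? ✓ → yes.
qa_pass: end 13:15 <= 18:25? ✓; end 13:15 <= 17:55? ✓ → yes.
triage: end 18:45 <= 18:25? ✗; end 18:45 <= 17:55? ✗ → no.
Result: audit, compaction, ingest, onboarding, qa_pass.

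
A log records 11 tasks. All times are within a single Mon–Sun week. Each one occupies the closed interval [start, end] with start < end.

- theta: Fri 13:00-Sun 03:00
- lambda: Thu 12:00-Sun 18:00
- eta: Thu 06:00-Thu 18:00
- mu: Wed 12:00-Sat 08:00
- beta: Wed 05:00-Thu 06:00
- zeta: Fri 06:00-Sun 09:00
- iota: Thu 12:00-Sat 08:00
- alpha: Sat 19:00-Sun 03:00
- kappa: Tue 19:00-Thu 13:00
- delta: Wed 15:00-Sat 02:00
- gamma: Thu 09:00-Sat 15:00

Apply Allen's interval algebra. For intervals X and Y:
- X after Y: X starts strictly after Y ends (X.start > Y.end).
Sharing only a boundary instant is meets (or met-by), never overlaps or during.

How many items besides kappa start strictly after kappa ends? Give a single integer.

3

Target kappa = [Tue 19:00, Thu 13:00].
alpha [Sat 19:00, Sun 03:00] → after → counts.
beta [Wed 05:00, Thu 06:00] → during → no.
delta [Wed 15:00, Sat 02:00] → overlapped-by → no.
eta [Thu 06:00, Thu 18:00] → overlapped-by → no.
gamma [Thu 09:00, Sat 15:00] → overlapped-by → no.
iota [Thu 12:00, Sat 08:00] → overlapped-by → no.
lambda [Thu 12:00, Sun 18:00] → overlapped-by → no.
mu [Wed 12:00, Sat 08:00] → overlapped-by → no.
theta [Fri 13:00, Sun 03:00] → after → counts.
zeta [Fri 06:00, Sun 09:00] → after → counts.
Total: 3.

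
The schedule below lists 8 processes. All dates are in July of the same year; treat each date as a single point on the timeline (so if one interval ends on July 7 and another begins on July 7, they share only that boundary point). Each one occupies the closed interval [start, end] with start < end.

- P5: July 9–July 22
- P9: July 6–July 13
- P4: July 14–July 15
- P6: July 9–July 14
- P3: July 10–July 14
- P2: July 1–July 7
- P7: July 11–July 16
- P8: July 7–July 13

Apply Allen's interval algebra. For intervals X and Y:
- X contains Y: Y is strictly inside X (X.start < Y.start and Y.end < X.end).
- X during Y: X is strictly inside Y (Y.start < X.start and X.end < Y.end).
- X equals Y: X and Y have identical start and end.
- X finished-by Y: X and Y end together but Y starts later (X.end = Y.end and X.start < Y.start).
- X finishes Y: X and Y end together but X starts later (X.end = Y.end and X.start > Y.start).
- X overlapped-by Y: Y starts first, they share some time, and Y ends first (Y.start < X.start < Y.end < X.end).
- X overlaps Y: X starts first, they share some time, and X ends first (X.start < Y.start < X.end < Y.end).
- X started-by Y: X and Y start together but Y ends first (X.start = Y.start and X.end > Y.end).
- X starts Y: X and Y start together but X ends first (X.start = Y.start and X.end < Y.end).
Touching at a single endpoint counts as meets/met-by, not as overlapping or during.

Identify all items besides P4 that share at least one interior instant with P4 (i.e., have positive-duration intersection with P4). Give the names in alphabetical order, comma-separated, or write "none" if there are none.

Target P4 = [July 14, July 15].
P2 [July 1, July 7] → before → no.
P3 [July 10, July 14] → meets → no.
P5 [July 9, July 22] → contains → yes.
P6 [July 9, July 14] → meets → no.
P7 [July 11, July 16] → contains → yes.
P8 [July 7, July 13] → before → no.
P9 [July 6, July 13] → before → no.
Result: P5, P7.

P5, P7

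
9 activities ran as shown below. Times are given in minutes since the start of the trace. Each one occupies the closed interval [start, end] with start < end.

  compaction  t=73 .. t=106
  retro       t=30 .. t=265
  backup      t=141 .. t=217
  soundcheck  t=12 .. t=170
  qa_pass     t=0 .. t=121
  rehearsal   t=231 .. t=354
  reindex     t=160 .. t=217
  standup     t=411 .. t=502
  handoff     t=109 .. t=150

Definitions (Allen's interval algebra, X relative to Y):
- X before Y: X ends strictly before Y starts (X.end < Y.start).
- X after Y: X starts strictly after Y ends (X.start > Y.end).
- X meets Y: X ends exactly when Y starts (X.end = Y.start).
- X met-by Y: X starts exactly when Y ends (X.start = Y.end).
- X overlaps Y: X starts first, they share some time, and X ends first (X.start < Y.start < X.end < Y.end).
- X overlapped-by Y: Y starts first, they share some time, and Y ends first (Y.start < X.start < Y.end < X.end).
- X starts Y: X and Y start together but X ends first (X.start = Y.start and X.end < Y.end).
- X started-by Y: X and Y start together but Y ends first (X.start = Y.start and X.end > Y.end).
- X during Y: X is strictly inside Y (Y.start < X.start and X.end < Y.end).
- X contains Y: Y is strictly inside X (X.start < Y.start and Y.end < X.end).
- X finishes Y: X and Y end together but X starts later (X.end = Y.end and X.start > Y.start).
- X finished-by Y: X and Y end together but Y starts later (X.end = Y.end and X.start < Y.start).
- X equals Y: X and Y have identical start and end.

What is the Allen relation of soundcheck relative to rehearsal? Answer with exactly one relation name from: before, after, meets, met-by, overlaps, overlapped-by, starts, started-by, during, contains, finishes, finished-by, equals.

before

soundcheck = [t=12, t=170]; rehearsal = [t=231, t=354].
Compare endpoints: soundcheck.start < rehearsal.start, soundcheck.start < rehearsal.end, soundcheck.end < rehearsal.start, soundcheck.end < rehearsal.end.
That pattern is 'before'.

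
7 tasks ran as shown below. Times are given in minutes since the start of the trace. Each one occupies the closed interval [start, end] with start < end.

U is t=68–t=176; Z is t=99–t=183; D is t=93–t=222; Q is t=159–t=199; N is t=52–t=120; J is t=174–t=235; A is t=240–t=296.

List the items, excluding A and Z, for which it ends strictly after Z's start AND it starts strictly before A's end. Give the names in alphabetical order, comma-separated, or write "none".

Conditions: its end is strictly after Z's start (X.end > t=99) AND its start is strictly before A's end (X.start < t=296).
D: end t=222 > t=99? ✓; start t=93 < t=296? ✓ → yes.
J: end t=235 > t=99? ✓; start t=174 < t=296? ✓ → yes.
N: end t=120 > t=99? ✓; start t=52 < t=296? ✓ → yes.
Q: end t=199 > t=99? ✓; start t=159 < t=296? ✓ → yes.
U: end t=176 > t=99? ✓; start t=68 < t=296? ✓ → yes.
Result: D, J, N, Q, U.

D, J, N, Q, U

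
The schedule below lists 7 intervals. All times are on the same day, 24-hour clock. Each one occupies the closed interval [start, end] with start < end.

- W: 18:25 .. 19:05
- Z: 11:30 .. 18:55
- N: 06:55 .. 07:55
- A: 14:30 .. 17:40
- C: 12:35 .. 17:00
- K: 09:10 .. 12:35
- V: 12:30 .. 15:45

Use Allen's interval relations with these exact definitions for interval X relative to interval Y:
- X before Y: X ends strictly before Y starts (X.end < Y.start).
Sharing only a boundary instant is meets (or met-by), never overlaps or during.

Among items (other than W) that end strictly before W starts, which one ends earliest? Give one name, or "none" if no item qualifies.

N

Target W = [18:25, 19:05].
A [14:30, 17:40] → before → candidate.
C [12:35, 17:00] → before → candidate.
K [09:10, 12:35] → before → candidate.
N [06:55, 07:55] → before → candidate.
V [12:30, 15:45] → before → candidate.
Z [11:30, 18:55] → overlaps → excluded.
Among candidates, earliest end is 07:55 → N.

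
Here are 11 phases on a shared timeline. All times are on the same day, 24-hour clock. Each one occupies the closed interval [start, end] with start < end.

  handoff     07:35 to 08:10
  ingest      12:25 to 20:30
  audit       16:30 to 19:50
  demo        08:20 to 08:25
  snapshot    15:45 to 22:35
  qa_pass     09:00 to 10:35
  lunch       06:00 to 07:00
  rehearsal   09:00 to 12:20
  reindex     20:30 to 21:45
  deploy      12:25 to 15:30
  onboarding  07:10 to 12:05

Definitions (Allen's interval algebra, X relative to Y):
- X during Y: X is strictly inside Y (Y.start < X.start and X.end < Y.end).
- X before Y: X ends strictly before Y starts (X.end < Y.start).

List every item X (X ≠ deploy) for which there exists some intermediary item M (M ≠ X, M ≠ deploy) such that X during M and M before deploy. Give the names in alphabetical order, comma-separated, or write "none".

demo, handoff, qa_pass

Target deploy = [12:25, 15:30].
Intermediaries M with M before deploy: demo, handoff, lunch, onboarding, qa_pass, rehearsal.
Via demo — items with X during demo: none.
Via handoff — items with X during handoff: none.
Via lunch — items with X during lunch: none.
Via onboarding — items with X during onboarding: demo, handoff, qa_pass.
Via qa_pass — items with X during qa_pass: none.
Via rehearsal — items with X during rehearsal: none.
Union: demo, handoff, qa_pass.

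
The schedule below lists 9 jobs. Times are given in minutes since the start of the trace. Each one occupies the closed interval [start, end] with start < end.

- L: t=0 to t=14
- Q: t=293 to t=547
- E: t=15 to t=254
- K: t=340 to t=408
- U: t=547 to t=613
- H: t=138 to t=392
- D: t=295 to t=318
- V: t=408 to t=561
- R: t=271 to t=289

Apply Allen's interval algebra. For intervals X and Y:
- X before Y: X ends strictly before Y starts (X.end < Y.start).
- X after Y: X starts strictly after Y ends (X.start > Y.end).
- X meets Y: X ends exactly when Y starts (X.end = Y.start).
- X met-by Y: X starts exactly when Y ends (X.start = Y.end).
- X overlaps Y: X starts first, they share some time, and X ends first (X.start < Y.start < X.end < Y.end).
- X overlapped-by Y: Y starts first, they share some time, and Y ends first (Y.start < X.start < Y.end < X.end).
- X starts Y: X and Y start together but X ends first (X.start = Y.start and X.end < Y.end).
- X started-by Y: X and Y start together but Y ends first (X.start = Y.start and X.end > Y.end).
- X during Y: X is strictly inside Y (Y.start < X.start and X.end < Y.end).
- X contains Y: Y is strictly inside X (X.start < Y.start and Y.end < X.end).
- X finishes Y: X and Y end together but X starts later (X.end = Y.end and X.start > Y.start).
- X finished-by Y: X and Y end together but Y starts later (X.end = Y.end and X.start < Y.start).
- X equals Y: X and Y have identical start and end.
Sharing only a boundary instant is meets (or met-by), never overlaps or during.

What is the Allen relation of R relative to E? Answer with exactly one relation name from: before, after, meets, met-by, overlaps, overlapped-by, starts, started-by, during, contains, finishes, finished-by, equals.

R = [t=271, t=289]; E = [t=15, t=254].
Compare endpoints: R.start > E.start, R.start > E.end, R.end > E.start, R.end > E.end.
That pattern is 'after'.

after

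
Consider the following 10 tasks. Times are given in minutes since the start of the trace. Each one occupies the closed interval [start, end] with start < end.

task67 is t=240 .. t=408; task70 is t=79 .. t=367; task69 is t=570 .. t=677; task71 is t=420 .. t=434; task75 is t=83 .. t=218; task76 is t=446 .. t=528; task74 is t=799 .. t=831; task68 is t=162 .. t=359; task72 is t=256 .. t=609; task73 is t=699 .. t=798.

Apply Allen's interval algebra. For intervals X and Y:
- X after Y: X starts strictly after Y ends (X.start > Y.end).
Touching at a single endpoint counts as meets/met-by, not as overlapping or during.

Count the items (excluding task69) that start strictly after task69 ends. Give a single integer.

Target task69 = [t=570, t=677].
task67 [t=240, t=408] → before → no.
task68 [t=162, t=359] → before → no.
task70 [t=79, t=367] → before → no.
task71 [t=420, t=434] → before → no.
task72 [t=256, t=609] → overlaps → no.
task73 [t=699, t=798] → after → counts.
task74 [t=799, t=831] → after → counts.
task75 [t=83, t=218] → before → no.
task76 [t=446, t=528] → before → no.
Total: 2.

2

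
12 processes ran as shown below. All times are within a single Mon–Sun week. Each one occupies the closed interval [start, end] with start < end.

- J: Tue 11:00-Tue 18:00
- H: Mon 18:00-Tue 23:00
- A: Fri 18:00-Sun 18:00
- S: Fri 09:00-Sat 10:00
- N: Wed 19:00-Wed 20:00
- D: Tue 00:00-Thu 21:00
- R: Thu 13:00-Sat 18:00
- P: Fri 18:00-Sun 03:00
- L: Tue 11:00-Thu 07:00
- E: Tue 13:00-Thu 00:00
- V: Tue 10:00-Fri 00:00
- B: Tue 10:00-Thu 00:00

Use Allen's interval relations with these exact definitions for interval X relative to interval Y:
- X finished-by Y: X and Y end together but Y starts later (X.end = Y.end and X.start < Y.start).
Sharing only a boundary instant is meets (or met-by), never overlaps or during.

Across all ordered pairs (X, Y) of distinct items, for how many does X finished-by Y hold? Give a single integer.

Checking all 132 ordered pairs for relation 'finished-by'; matching pairs in alphabetical order:
(B, E): B finished-by E ✓
Count: 1.

1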